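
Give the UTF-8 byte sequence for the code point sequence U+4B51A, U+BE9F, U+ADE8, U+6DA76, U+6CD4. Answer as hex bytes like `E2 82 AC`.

U+4B51A: 4-byte form → F1 8B 94 9A.
U+BE9F: 3-byte form → EB BA 9F.
U+ADE8: 3-byte form → EA B7 A8.
U+6DA76: 4-byte form → F1 AD A9 B6.
U+6CD4: 3-byte form → E6 B3 94.
Concatenated (17 bytes): F1 8B 94 9A EB BA 9F EA B7 A8 F1 AD A9 B6 E6 B3 94.

F1 8B 94 9A EB BA 9F EA B7 A8 F1 AD A9 B6 E6 B3 94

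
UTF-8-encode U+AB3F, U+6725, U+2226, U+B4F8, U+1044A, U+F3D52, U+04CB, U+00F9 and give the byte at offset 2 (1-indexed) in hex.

0xAC

1-indexed offset 2 is 0-indexed offset 1.
U+AB3F → 3-byte form EA AC BF at offsets 0–2.
Offset 1 falls in char 1's range; it's byte 2 of EA AC BF = 0xAC.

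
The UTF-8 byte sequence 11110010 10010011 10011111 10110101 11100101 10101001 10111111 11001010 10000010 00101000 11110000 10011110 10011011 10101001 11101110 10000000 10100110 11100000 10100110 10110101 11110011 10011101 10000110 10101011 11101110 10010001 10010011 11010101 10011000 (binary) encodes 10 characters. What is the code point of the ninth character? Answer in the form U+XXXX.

U+E453

Offset 0: leading byte 0xF2 = 11110010 → 4-byte char #1 = F2 93 9F B5.
Offset 4: leading byte 0xE5 = 11100101 → 3-byte char #2 = E5 A9 BF.
Offset 7: leading byte 0xCA = 11001010 → 2-byte char #3 = CA 82.
Offset 9: leading byte 0x28 = 00101000 → 1-byte char #4 = 28.
Offset 10: leading byte 0xF0 = 11110000 → 4-byte char #5 = F0 9E 9B A9.
Offset 14: leading byte 0xEE = 11101110 → 3-byte char #6 = EE 80 A6.
Offset 17: leading byte 0xE0 = 11100000 → 3-byte char #7 = E0 A6 B5.
Offset 20: leading byte 0xF3 = 11110011 → 4-byte char #8 = F3 9D 86 AB.
Offset 24: leading byte 0xEE = 11101110 → 3-byte char #9 = EE 91 93.
Leading byte 0xEE = 11101110 matches 1110xxxx → 3-byte sequence.
Byte 1: 0xEE = 11101110, payload 1110 (4 bits).
Byte 2: 0x91 = 10010001 (10xxxxxx ✓), payload 010001.
Byte 3: 0x93 = 10010011 (10xxxxxx ✓), payload 010011.
Concatenate: 1110010001010011 = 0xE453 (16 bits → U+E453).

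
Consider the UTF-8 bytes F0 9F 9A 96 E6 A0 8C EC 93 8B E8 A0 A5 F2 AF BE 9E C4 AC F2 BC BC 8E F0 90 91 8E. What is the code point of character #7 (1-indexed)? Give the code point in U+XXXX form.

Offset 0: leading byte 0xF0 = 11110000 → 4-byte char #1 = F0 9F 9A 96.
Offset 4: leading byte 0xE6 = 11100110 → 3-byte char #2 = E6 A0 8C.
Offset 7: leading byte 0xEC = 11101100 → 3-byte char #3 = EC 93 8B.
Offset 10: leading byte 0xE8 = 11101000 → 3-byte char #4 = E8 A0 A5.
Offset 13: leading byte 0xF2 = 11110010 → 4-byte char #5 = F2 AF BE 9E.
Offset 17: leading byte 0xC4 = 11000100 → 2-byte char #6 = C4 AC.
Offset 19: leading byte 0xF2 = 11110010 → 4-byte char #7 = F2 BC BC 8E.
Leading byte 0xF2 = 11110010 matches 11110xxx → 4-byte sequence.
Byte 1: 0xF2 = 11110010, payload 010 (3 bits).
Byte 2: 0xBC = 10111100 (10xxxxxx ✓), payload 111100.
Byte 3: 0xBC = 10111100 (10xxxxxx ✓), payload 111100.
Byte 4: 0x8E = 10001110 (10xxxxxx ✓), payload 001110.
Concatenate: 010111100111100001110 = 0xBCF0E (21 bits → U+BCF0E).

U+BCF0E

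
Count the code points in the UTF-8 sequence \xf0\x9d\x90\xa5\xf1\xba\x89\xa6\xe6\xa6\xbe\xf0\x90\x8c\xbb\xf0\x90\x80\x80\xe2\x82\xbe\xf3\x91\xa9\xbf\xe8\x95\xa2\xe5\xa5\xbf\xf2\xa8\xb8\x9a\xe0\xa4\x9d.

Byte at offset 0: 0xF0 = 11110000 → 4-byte char (#1). Advance 4.
Byte at offset 4: 0xF1 = 11110001 → 4-byte char (#2). Advance 4.
Byte at offset 8: 0xE6 = 11100110 → 3-byte char (#3). Advance 3.
Byte at offset 11: 0xF0 = 11110000 → 4-byte char (#4). Advance 4.
Byte at offset 15: 0xF0 = 11110000 → 4-byte char (#5). Advance 4.
Byte at offset 19: 0xE2 = 11100010 → 3-byte char (#6). Advance 3.
Byte at offset 22: 0xF3 = 11110011 → 4-byte char (#7). Advance 4.
Byte at offset 26: 0xE8 = 11101000 → 3-byte char (#8). Advance 3.
Byte at offset 29: 0xE5 = 11100101 → 3-byte char (#9). Advance 3.
Byte at offset 32: 0xF2 = 11110010 → 4-byte char (#10). Advance 4.
Byte at offset 36: 0xE0 = 11100000 → 3-byte char (#11). Advance 3.
Reached end at offset 39 after 11 code points.

11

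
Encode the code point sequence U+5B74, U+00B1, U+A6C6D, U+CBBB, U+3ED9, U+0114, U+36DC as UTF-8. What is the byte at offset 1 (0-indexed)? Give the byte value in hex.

U+5B74 → 3-byte form E5 AD B4 at offsets 0–2.
Offset 1 falls in char 1's range; it's byte 2 of E5 AD B4 = 0xAD.

0xAD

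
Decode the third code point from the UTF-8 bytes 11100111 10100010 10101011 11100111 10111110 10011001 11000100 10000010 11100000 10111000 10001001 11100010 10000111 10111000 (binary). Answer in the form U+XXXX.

Offset 0: leading byte 0xE7 = 11100111 → 3-byte char #1 = E7 A2 AB.
Offset 3: leading byte 0xE7 = 11100111 → 3-byte char #2 = E7 BE 99.
Offset 6: leading byte 0xC4 = 11000100 → 2-byte char #3 = C4 82.
Leading byte 0xC4 = 11000100 matches 110xxxxx → 2-byte sequence.
Byte 1: 0xC4 = 11000100, payload 00100 (5 bits).
Byte 2: 0x82 = 10000010 (10xxxxxx ✓), payload 000010.
Concatenate: 00100000010 = 0x102 (11 bits → U+0102).

U+0102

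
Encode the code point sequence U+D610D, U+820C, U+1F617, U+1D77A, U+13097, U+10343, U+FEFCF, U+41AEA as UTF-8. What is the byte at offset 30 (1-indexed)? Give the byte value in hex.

1-indexed offset 30 is 0-indexed offset 29.
U+D610D → 4-byte form F3 96 84 8D at offsets 0–3.
U+820C → 3-byte form E8 88 8C at offsets 4–6.
U+1F617 → 4-byte form F0 9F 98 97 at offsets 7–10.
U+1D77A → 4-byte form F0 9D 9D BA at offsets 11–14.
U+13097 → 4-byte form F0 93 82 97 at offsets 15–18.
U+10343 → 4-byte form F0 90 8D 83 at offsets 19–22.
U+FEFCF → 4-byte form F3 BE BF 8F at offsets 23–26.
U+41AEA → 4-byte form F1 81 AB AA at offsets 27–30.
Offset 29 falls in char 8's range; it's byte 3 of F1 81 AB AA = 0xAB.

0xAB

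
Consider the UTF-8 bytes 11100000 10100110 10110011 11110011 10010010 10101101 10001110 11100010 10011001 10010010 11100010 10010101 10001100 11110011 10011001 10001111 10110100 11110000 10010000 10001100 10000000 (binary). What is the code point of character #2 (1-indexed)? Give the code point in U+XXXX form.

U+D2B4E

Offset 0: leading byte 0xE0 = 11100000 → 3-byte char #1 = E0 A6 B3.
Offset 3: leading byte 0xF3 = 11110011 → 4-byte char #2 = F3 92 AD 8E.
Leading byte 0xF3 = 11110011 matches 11110xxx → 4-byte sequence.
Byte 1: 0xF3 = 11110011, payload 011 (3 bits).
Byte 2: 0x92 = 10010010 (10xxxxxx ✓), payload 010010.
Byte 3: 0xAD = 10101101 (10xxxxxx ✓), payload 101101.
Byte 4: 0x8E = 10001110 (10xxxxxx ✓), payload 001110.
Concatenate: 011010010101101001110 = 0xD2B4E (21 bits → U+D2B4E).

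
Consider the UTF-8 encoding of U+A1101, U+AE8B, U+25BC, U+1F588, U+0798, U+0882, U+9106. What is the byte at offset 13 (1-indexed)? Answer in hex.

0x96

1-indexed offset 13 is 0-indexed offset 12.
U+A1101 → 4-byte form F2 A1 84 81 at offsets 0–3.
U+AE8B → 3-byte form EA BA 8B at offsets 4–6.
U+25BC → 3-byte form E2 96 BC at offsets 7–9.
U+1F588 → 4-byte form F0 9F 96 88 at offsets 10–13.
Offset 12 falls in char 4's range; it's byte 3 of F0 9F 96 88 = 0x96.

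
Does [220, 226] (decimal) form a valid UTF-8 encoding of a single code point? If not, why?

invalid (non-continuation byte where continuation expected)

Leading byte 0xDC = 11011100 → 2-byte form.
Byte 2 is 0xE2 = 11100010, which is not 10xxxxxx — expected a continuation byte.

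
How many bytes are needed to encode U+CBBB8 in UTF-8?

U+CBBB8 = 0xCBBB8. UTF-8 uses 1 byte below 0x80, 2 below 0x800, 3 below 0x10000, 4 up to 0x10FFFF. 0xCBBB8 is in U+10000–U+10FFFF → 4 bytes.

4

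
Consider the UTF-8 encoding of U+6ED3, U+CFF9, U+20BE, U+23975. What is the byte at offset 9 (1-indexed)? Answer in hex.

1-indexed offset 9 is 0-indexed offset 8.
U+6ED3 → 3-byte form E6 BB 93 at offsets 0–2.
U+CFF9 → 3-byte form EC BF B9 at offsets 3–5.
U+20BE → 3-byte form E2 82 BE at offsets 6–8.
Offset 8 falls in char 3's range; it's byte 3 of E2 82 BE = 0xBE.

0xBE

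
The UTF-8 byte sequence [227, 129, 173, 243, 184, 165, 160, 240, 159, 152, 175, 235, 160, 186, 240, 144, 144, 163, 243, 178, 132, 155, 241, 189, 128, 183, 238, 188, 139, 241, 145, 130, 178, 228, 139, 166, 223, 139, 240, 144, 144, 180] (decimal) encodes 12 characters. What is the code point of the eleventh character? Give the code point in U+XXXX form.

U+07CB

Offset 0: leading byte 0xE3 = 11100011 → 3-byte char #1 = E3 81 AD.
Offset 3: leading byte 0xF3 = 11110011 → 4-byte char #2 = F3 B8 A5 A0.
Offset 7: leading byte 0xF0 = 11110000 → 4-byte char #3 = F0 9F 98 AF.
Offset 11: leading byte 0xEB = 11101011 → 3-byte char #4 = EB A0 BA.
Offset 14: leading byte 0xF0 = 11110000 → 4-byte char #5 = F0 90 90 A3.
Offset 18: leading byte 0xF3 = 11110011 → 4-byte char #6 = F3 B2 84 9B.
Offset 22: leading byte 0xF1 = 11110001 → 4-byte char #7 = F1 BD 80 B7.
Offset 26: leading byte 0xEE = 11101110 → 3-byte char #8 = EE BC 8B.
Offset 29: leading byte 0xF1 = 11110001 → 4-byte char #9 = F1 91 82 B2.
Offset 33: leading byte 0xE4 = 11100100 → 3-byte char #10 = E4 8B A6.
Offset 36: leading byte 0xDF = 11011111 → 2-byte char #11 = DF 8B.
Leading byte 0xDF = 11011111 matches 110xxxxx → 2-byte sequence.
Byte 1: 0xDF = 11011111, payload 11111 (5 bits).
Byte 2: 0x8B = 10001011 (10xxxxxx ✓), payload 001011.
Concatenate: 11111001011 = 0x7CB (11 bits → U+07CB).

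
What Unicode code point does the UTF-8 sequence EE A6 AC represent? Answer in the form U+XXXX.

Leading byte 0xEE = 11101110 matches 1110xxxx → 3-byte sequence.
Byte 1: 0xEE = 11101110, payload 1110 (4 bits).
Byte 2: 0xA6 = 10100110 (10xxxxxx ✓), payload 100110.
Byte 3: 0xAC = 10101100 (10xxxxxx ✓), payload 101100.
Concatenate: 1110100110101100 = 0xE9AC (16 bits → U+E9AC).

U+E9AC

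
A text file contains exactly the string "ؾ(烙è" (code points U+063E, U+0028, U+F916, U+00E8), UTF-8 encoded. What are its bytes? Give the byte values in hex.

U+063E: 2-byte form → D8 BE.
U+0028: 1-byte form → 28.
U+F916: 3-byte form → EF A4 96.
U+00E8: 2-byte form → C3 A8.
Concatenated (8 bytes): D8 BE 28 EF A4 96 C3 A8.

D8 BE 28 EF A4 96 C3 A8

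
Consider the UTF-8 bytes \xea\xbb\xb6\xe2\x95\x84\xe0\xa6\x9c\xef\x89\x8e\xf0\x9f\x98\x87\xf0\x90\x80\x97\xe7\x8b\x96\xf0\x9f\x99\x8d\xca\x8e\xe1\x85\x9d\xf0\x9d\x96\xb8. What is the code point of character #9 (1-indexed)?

Offset 0: leading byte 0xEA = 11101010 → 3-byte char #1 = EA BB B6.
Offset 3: leading byte 0xE2 = 11100010 → 3-byte char #2 = E2 95 84.
Offset 6: leading byte 0xE0 = 11100000 → 3-byte char #3 = E0 A6 9C.
Offset 9: leading byte 0xEF = 11101111 → 3-byte char #4 = EF 89 8E.
Offset 12: leading byte 0xF0 = 11110000 → 4-byte char #5 = F0 9F 98 87.
Offset 16: leading byte 0xF0 = 11110000 → 4-byte char #6 = F0 90 80 97.
Offset 20: leading byte 0xE7 = 11100111 → 3-byte char #7 = E7 8B 96.
Offset 23: leading byte 0xF0 = 11110000 → 4-byte char #8 = F0 9F 99 8D.
Offset 27: leading byte 0xCA = 11001010 → 2-byte char #9 = CA 8E.
Leading byte 0xCA = 11001010 matches 110xxxxx → 2-byte sequence.
Byte 1: 0xCA = 11001010, payload 01010 (5 bits).
Byte 2: 0x8E = 10001110 (10xxxxxx ✓), payload 001110.
Concatenate: 01010001110 = 0x28E (11 bits → U+028E).

U+028E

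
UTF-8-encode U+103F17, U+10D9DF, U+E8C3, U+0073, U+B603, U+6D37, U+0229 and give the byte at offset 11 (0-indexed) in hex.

0x73

U+103F17 → 4-byte form F4 83 BC 97 at offsets 0–3.
U+10D9DF → 4-byte form F4 8D A7 9F at offsets 4–7.
U+E8C3 → 3-byte form EE A3 83 at offsets 8–10.
U+0073 → 1-byte form 73 at offsets 11–11.
Offset 11 falls in char 4's range; it's byte 1 of 73 = 0x73.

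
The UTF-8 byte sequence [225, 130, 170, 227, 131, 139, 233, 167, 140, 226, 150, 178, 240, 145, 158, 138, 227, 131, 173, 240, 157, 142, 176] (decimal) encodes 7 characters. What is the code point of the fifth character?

U+1178A

Offset 0: leading byte 0xE1 = 11100001 → 3-byte char #1 = E1 82 AA.
Offset 3: leading byte 0xE3 = 11100011 → 3-byte char #2 = E3 83 8B.
Offset 6: leading byte 0xE9 = 11101001 → 3-byte char #3 = E9 A7 8C.
Offset 9: leading byte 0xE2 = 11100010 → 3-byte char #4 = E2 96 B2.
Offset 12: leading byte 0xF0 = 11110000 → 4-byte char #5 = F0 91 9E 8A.
Leading byte 0xF0 = 11110000 matches 11110xxx → 4-byte sequence.
Byte 1: 0xF0 = 11110000, payload 000 (3 bits).
Byte 2: 0x91 = 10010001 (10xxxxxx ✓), payload 010001.
Byte 3: 0x9E = 10011110 (10xxxxxx ✓), payload 011110.
Byte 4: 0x8A = 10001010 (10xxxxxx ✓), payload 001010.
Concatenate: 000010001011110001010 = 0x1178A (21 bits → U+1178A).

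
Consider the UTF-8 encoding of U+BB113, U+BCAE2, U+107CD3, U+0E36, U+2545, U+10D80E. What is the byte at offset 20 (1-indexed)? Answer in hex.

0x8D

1-indexed offset 20 is 0-indexed offset 19.
U+BB113 → 4-byte form F2 BB 84 93 at offsets 0–3.
U+BCAE2 → 4-byte form F2 BC AB A2 at offsets 4–7.
U+107CD3 → 4-byte form F4 87 B3 93 at offsets 8–11.
U+0E36 → 3-byte form E0 B8 B6 at offsets 12–14.
U+2545 → 3-byte form E2 95 85 at offsets 15–17.
U+10D80E → 4-byte form F4 8D A0 8E at offsets 18–21.
Offset 19 falls in char 6's range; it's byte 2 of F4 8D A0 8E = 0x8D.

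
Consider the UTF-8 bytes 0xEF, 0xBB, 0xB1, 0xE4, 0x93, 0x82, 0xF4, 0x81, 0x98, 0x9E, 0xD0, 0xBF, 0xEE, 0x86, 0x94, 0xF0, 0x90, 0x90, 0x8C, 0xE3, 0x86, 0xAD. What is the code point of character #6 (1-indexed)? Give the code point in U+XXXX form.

U+1040C

Offset 0: leading byte 0xEF = 11101111 → 3-byte char #1 = EF BB B1.
Offset 3: leading byte 0xE4 = 11100100 → 3-byte char #2 = E4 93 82.
Offset 6: leading byte 0xF4 = 11110100 → 4-byte char #3 = F4 81 98 9E.
Offset 10: leading byte 0xD0 = 11010000 → 2-byte char #4 = D0 BF.
Offset 12: leading byte 0xEE = 11101110 → 3-byte char #5 = EE 86 94.
Offset 15: leading byte 0xF0 = 11110000 → 4-byte char #6 = F0 90 90 8C.
Leading byte 0xF0 = 11110000 matches 11110xxx → 4-byte sequence.
Byte 1: 0xF0 = 11110000, payload 000 (3 bits).
Byte 2: 0x90 = 10010000 (10xxxxxx ✓), payload 010000.
Byte 3: 0x90 = 10010000 (10xxxxxx ✓), payload 010000.
Byte 4: 0x8C = 10001100 (10xxxxxx ✓), payload 001100.
Concatenate: 000010000010000001100 = 0x1040C (21 bits → U+1040C).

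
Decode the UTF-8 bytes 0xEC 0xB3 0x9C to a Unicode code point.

Leading byte 0xEC = 11101100 matches 1110xxxx → 3-byte sequence.
Byte 1: 0xEC = 11101100, payload 1100 (4 bits).
Byte 2: 0xB3 = 10110011 (10xxxxxx ✓), payload 110011.
Byte 3: 0x9C = 10011100 (10xxxxxx ✓), payload 011100.
Concatenate: 1100110011011100 = 0xCCDC (16 bits → U+CCDC).

U+CCDC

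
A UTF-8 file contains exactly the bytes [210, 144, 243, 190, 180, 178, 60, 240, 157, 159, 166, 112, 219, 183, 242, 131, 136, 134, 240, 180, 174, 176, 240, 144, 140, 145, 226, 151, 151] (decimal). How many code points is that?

Byte at offset 0: 0xD2 = 11010010 → 2-byte char (#1). Advance 2.
Byte at offset 2: 0xF3 = 11110011 → 4-byte char (#2). Advance 4.
Byte at offset 6: 0x3C = 00111100 → 1-byte char (#3). Advance 1.
Byte at offset 7: 0xF0 = 11110000 → 4-byte char (#4). Advance 4.
Byte at offset 11: 0x70 = 01110000 → 1-byte char (#5). Advance 1.
Byte at offset 12: 0xDB = 11011011 → 2-byte char (#6). Advance 2.
Byte at offset 14: 0xF2 = 11110010 → 4-byte char (#7). Advance 4.
Byte at offset 18: 0xF0 = 11110000 → 4-byte char (#8). Advance 4.
Byte at offset 22: 0xF0 = 11110000 → 4-byte char (#9). Advance 4.
Byte at offset 26: 0xE2 = 11100010 → 3-byte char (#10). Advance 3.
Reached end at offset 29 after 10 code points.

10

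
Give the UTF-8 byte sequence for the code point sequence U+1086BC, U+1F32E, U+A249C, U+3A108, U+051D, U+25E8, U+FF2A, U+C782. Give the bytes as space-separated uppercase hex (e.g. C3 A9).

F4 88 9A BC F0 9F 8C AE F2 A2 92 9C F0 BA 84 88 D4 9D E2 97 A8 EF BC AA EC 9E 82

U+1086BC: 4-byte form → F4 88 9A BC.
U+1F32E: 4-byte form → F0 9F 8C AE.
U+A249C: 4-byte form → F2 A2 92 9C.
U+3A108: 4-byte form → F0 BA 84 88.
U+051D: 2-byte form → D4 9D.
U+25E8: 3-byte form → E2 97 A8.
U+FF2A: 3-byte form → EF BC AA.
U+C782: 3-byte form → EC 9E 82.
Concatenated (27 bytes): F4 88 9A BC F0 9F 8C AE F2 A2 92 9C F0 BA 84 88 D4 9D E2 97 A8 EF BC AA EC 9E 82.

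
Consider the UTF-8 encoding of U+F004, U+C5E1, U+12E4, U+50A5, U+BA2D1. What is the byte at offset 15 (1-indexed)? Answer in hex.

1-indexed offset 15 is 0-indexed offset 14.
U+F004 → 3-byte form EF 80 84 at offsets 0–2.
U+C5E1 → 3-byte form EC 97 A1 at offsets 3–5.
U+12E4 → 3-byte form E1 8B A4 at offsets 6–8.
U+50A5 → 3-byte form E5 82 A5 at offsets 9–11.
U+BA2D1 → 4-byte form F2 BA 8B 91 at offsets 12–15.
Offset 14 falls in char 5's range; it's byte 3 of F2 BA 8B 91 = 0x8B.

0x8B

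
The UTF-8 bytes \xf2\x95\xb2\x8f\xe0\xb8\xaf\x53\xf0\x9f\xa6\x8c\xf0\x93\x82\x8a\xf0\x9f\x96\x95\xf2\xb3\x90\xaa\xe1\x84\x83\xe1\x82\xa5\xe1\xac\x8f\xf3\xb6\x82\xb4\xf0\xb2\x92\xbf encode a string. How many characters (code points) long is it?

Byte at offset 0: 0xF2 = 11110010 → 4-byte char (#1). Advance 4.
Byte at offset 4: 0xE0 = 11100000 → 3-byte char (#2). Advance 3.
Byte at offset 7: 0x53 = 01010011 → 1-byte char (#3). Advance 1.
Byte at offset 8: 0xF0 = 11110000 → 4-byte char (#4). Advance 4.
Byte at offset 12: 0xF0 = 11110000 → 4-byte char (#5). Advance 4.
Byte at offset 16: 0xF0 = 11110000 → 4-byte char (#6). Advance 4.
Byte at offset 20: 0xF2 = 11110010 → 4-byte char (#7). Advance 4.
Byte at offset 24: 0xE1 = 11100001 → 3-byte char (#8). Advance 3.
Byte at offset 27: 0xE1 = 11100001 → 3-byte char (#9). Advance 3.
Byte at offset 30: 0xE1 = 11100001 → 3-byte char (#10). Advance 3.
Byte at offset 33: 0xF3 = 11110011 → 4-byte char (#11). Advance 4.
Byte at offset 37: 0xF0 = 11110000 → 4-byte char (#12). Advance 4.
Reached end at offset 41 after 12 code points.

12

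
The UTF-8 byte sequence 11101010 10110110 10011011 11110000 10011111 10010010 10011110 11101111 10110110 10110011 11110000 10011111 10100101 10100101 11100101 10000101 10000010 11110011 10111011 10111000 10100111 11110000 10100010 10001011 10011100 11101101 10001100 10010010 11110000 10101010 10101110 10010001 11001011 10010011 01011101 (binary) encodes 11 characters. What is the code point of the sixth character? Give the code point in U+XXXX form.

Offset 0: leading byte 0xEA = 11101010 → 3-byte char #1 = EA B6 9B.
Offset 3: leading byte 0xF0 = 11110000 → 4-byte char #2 = F0 9F 92 9E.
Offset 7: leading byte 0xEF = 11101111 → 3-byte char #3 = EF B6 B3.
Offset 10: leading byte 0xF0 = 11110000 → 4-byte char #4 = F0 9F A5 A5.
Offset 14: leading byte 0xE5 = 11100101 → 3-byte char #5 = E5 85 82.
Offset 17: leading byte 0xF3 = 11110011 → 4-byte char #6 = F3 BB B8 A7.
Leading byte 0xF3 = 11110011 matches 11110xxx → 4-byte sequence.
Byte 1: 0xF3 = 11110011, payload 011 (3 bits).
Byte 2: 0xBB = 10111011 (10xxxxxx ✓), payload 111011.
Byte 3: 0xB8 = 10111000 (10xxxxxx ✓), payload 111000.
Byte 4: 0xA7 = 10100111 (10xxxxxx ✓), payload 100111.
Concatenate: 011111011111000100111 = 0xFBE27 (21 bits → U+FBE27).

U+FBE27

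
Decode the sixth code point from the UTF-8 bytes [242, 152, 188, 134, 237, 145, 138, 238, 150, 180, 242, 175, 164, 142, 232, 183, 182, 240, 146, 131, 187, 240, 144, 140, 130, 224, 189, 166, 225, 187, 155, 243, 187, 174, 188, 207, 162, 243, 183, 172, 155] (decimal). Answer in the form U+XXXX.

U+120FB

Offset 0: leading byte 0xF2 = 11110010 → 4-byte char #1 = F2 98 BC 86.
Offset 4: leading byte 0xED = 11101101 → 3-byte char #2 = ED 91 8A.
Offset 7: leading byte 0xEE = 11101110 → 3-byte char #3 = EE 96 B4.
Offset 10: leading byte 0xF2 = 11110010 → 4-byte char #4 = F2 AF A4 8E.
Offset 14: leading byte 0xE8 = 11101000 → 3-byte char #5 = E8 B7 B6.
Offset 17: leading byte 0xF0 = 11110000 → 4-byte char #6 = F0 92 83 BB.
Leading byte 0xF0 = 11110000 matches 11110xxx → 4-byte sequence.
Byte 1: 0xF0 = 11110000, payload 000 (3 bits).
Byte 2: 0x92 = 10010010 (10xxxxxx ✓), payload 010010.
Byte 3: 0x83 = 10000011 (10xxxxxx ✓), payload 000011.
Byte 4: 0xBB = 10111011 (10xxxxxx ✓), payload 111011.
Concatenate: 000010010000011111011 = 0x120FB (21 bits → U+120FB).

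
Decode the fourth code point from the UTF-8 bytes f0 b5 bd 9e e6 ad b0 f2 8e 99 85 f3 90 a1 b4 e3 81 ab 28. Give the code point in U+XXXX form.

U+D0874

Offset 0: leading byte 0xF0 = 11110000 → 4-byte char #1 = F0 B5 BD 9E.
Offset 4: leading byte 0xE6 = 11100110 → 3-byte char #2 = E6 AD B0.
Offset 7: leading byte 0xF2 = 11110010 → 4-byte char #3 = F2 8E 99 85.
Offset 11: leading byte 0xF3 = 11110011 → 4-byte char #4 = F3 90 A1 B4.
Leading byte 0xF3 = 11110011 matches 11110xxx → 4-byte sequence.
Byte 1: 0xF3 = 11110011, payload 011 (3 bits).
Byte 2: 0x90 = 10010000 (10xxxxxx ✓), payload 010000.
Byte 3: 0xA1 = 10100001 (10xxxxxx ✓), payload 100001.
Byte 4: 0xB4 = 10110100 (10xxxxxx ✓), payload 110100.
Concatenate: 011010000100001110100 = 0xD0874 (21 bits → U+D0874).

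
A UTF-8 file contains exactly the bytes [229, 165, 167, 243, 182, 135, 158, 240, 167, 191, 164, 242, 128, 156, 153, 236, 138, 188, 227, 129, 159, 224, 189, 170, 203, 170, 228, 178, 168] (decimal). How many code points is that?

Byte at offset 0: 0xE5 = 11100101 → 3-byte char (#1). Advance 3.
Byte at offset 3: 0xF3 = 11110011 → 4-byte char (#2). Advance 4.
Byte at offset 7: 0xF0 = 11110000 → 4-byte char (#3). Advance 4.
Byte at offset 11: 0xF2 = 11110010 → 4-byte char (#4). Advance 4.
Byte at offset 15: 0xEC = 11101100 → 3-byte char (#5). Advance 3.
Byte at offset 18: 0xE3 = 11100011 → 3-byte char (#6). Advance 3.
Byte at offset 21: 0xE0 = 11100000 → 3-byte char (#7). Advance 3.
Byte at offset 24: 0xCB = 11001011 → 2-byte char (#8). Advance 2.
Byte at offset 26: 0xE4 = 11100100 → 3-byte char (#9). Advance 3.
Reached end at offset 29 after 9 code points.

9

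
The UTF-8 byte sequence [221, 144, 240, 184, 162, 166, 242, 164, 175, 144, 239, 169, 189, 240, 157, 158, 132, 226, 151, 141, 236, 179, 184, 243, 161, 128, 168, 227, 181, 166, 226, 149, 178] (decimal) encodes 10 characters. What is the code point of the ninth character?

U+3D66

Offset 0: leading byte 0xDD = 11011101 → 2-byte char #1 = DD 90.
Offset 2: leading byte 0xF0 = 11110000 → 4-byte char #2 = F0 B8 A2 A6.
Offset 6: leading byte 0xF2 = 11110010 → 4-byte char #3 = F2 A4 AF 90.
Offset 10: leading byte 0xEF = 11101111 → 3-byte char #4 = EF A9 BD.
Offset 13: leading byte 0xF0 = 11110000 → 4-byte char #5 = F0 9D 9E 84.
Offset 17: leading byte 0xE2 = 11100010 → 3-byte char #6 = E2 97 8D.
Offset 20: leading byte 0xEC = 11101100 → 3-byte char #7 = EC B3 B8.
Offset 23: leading byte 0xF3 = 11110011 → 4-byte char #8 = F3 A1 80 A8.
Offset 27: leading byte 0xE3 = 11100011 → 3-byte char #9 = E3 B5 A6.
Leading byte 0xE3 = 11100011 matches 1110xxxx → 3-byte sequence.
Byte 1: 0xE3 = 11100011, payload 0011 (4 bits).
Byte 2: 0xB5 = 10110101 (10xxxxxx ✓), payload 110101.
Byte 3: 0xA6 = 10100110 (10xxxxxx ✓), payload 100110.
Concatenate: 0011110101100110 = 0x3D66 (16 bits → U+3D66).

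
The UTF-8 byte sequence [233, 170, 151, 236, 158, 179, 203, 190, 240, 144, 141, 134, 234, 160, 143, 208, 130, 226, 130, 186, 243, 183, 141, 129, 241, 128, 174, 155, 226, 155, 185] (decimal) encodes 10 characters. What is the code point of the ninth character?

Offset 0: leading byte 0xE9 = 11101001 → 3-byte char #1 = E9 AA 97.
Offset 3: leading byte 0xEC = 11101100 → 3-byte char #2 = EC 9E B3.
Offset 6: leading byte 0xCB = 11001011 → 2-byte char #3 = CB BE.
Offset 8: leading byte 0xF0 = 11110000 → 4-byte char #4 = F0 90 8D 86.
Offset 12: leading byte 0xEA = 11101010 → 3-byte char #5 = EA A0 8F.
Offset 15: leading byte 0xD0 = 11010000 → 2-byte char #6 = D0 82.
Offset 17: leading byte 0xE2 = 11100010 → 3-byte char #7 = E2 82 BA.
Offset 20: leading byte 0xF3 = 11110011 → 4-byte char #8 = F3 B7 8D 81.
Offset 24: leading byte 0xF1 = 11110001 → 4-byte char #9 = F1 80 AE 9B.
Leading byte 0xF1 = 11110001 matches 11110xxx → 4-byte sequence.
Byte 1: 0xF1 = 11110001, payload 001 (3 bits).
Byte 2: 0x80 = 10000000 (10xxxxxx ✓), payload 000000.
Byte 3: 0xAE = 10101110 (10xxxxxx ✓), payload 101110.
Byte 4: 0x9B = 10011011 (10xxxxxx ✓), payload 011011.
Concatenate: 001000000101110011011 = 0x40B9B (21 bits → U+40B9B).

U+40B9B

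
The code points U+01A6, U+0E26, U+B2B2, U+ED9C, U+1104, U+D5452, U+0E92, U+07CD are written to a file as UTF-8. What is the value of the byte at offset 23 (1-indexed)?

0x8D

1-indexed offset 23 is 0-indexed offset 22.
U+01A6 → 2-byte form C6 A6 at offsets 0–1.
U+0E26 → 3-byte form E0 B8 A6 at offsets 2–4.
U+B2B2 → 3-byte form EB 8A B2 at offsets 5–7.
U+ED9C → 3-byte form EE B6 9C at offsets 8–10.
U+1104 → 3-byte form E1 84 84 at offsets 11–13.
U+D5452 → 4-byte form F3 95 91 92 at offsets 14–17.
U+0E92 → 3-byte form E0 BA 92 at offsets 18–20.
U+07CD → 2-byte form DF 8D at offsets 21–22.
Offset 22 falls in char 8's range; it's byte 2 of DF 8D = 0x8D.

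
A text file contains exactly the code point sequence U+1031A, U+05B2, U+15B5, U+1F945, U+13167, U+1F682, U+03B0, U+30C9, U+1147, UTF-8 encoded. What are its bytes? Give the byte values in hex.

F0 90 8C 9A D6 B2 E1 96 B5 F0 9F A5 85 F0 93 85 A7 F0 9F 9A 82 CE B0 E3 83 89 E1 85 87

U+1031A: 4-byte form → F0 90 8C 9A.
U+05B2: 2-byte form → D6 B2.
U+15B5: 3-byte form → E1 96 B5.
U+1F945: 4-byte form → F0 9F A5 85.
U+13167: 4-byte form → F0 93 85 A7.
U+1F682: 4-byte form → F0 9F 9A 82.
U+03B0: 2-byte form → CE B0.
U+30C9: 3-byte form → E3 83 89.
U+1147: 3-byte form → E1 85 87.
Concatenated (29 bytes): F0 90 8C 9A D6 B2 E1 96 B5 F0 9F A5 85 F0 93 85 A7 F0 9F 9A 82 CE B0 E3 83 89 E1 85 87.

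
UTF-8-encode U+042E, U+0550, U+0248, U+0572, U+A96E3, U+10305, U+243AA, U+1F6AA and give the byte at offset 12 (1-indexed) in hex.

0xA3

1-indexed offset 12 is 0-indexed offset 11.
U+042E → 2-byte form D0 AE at offsets 0–1.
U+0550 → 2-byte form D5 90 at offsets 2–3.
U+0248 → 2-byte form C9 88 at offsets 4–5.
U+0572 → 2-byte form D5 B2 at offsets 6–7.
U+A96E3 → 4-byte form F2 A9 9B A3 at offsets 8–11.
Offset 11 falls in char 5's range; it's byte 4 of F2 A9 9B A3 = 0xA3.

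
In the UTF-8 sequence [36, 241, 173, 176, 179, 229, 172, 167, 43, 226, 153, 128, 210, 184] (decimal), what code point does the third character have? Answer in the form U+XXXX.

U+5B27

Offset 0: leading byte 0x24 = 00100100 → 1-byte char #1 = 24.
Offset 1: leading byte 0xF1 = 11110001 → 4-byte char #2 = F1 AD B0 B3.
Offset 5: leading byte 0xE5 = 11100101 → 3-byte char #3 = E5 AC A7.
Leading byte 0xE5 = 11100101 matches 1110xxxx → 3-byte sequence.
Byte 1: 0xE5 = 11100101, payload 0101 (4 bits).
Byte 2: 0xAC = 10101100 (10xxxxxx ✓), payload 101100.
Byte 3: 0xA7 = 10100111 (10xxxxxx ✓), payload 100111.
Concatenate: 0101101100100111 = 0x5B27 (16 bits → U+5B27).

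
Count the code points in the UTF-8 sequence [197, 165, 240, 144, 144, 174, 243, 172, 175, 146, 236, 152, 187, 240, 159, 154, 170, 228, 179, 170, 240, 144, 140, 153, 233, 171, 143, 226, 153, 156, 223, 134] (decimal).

Byte at offset 0: 0xC5 = 11000101 → 2-byte char (#1). Advance 2.
Byte at offset 2: 0xF0 = 11110000 → 4-byte char (#2). Advance 4.
Byte at offset 6: 0xF3 = 11110011 → 4-byte char (#3). Advance 4.
Byte at offset 10: 0xEC = 11101100 → 3-byte char (#4). Advance 3.
Byte at offset 13: 0xF0 = 11110000 → 4-byte char (#5). Advance 4.
Byte at offset 17: 0xE4 = 11100100 → 3-byte char (#6). Advance 3.
Byte at offset 20: 0xF0 = 11110000 → 4-byte char (#7). Advance 4.
Byte at offset 24: 0xE9 = 11101001 → 3-byte char (#8). Advance 3.
Byte at offset 27: 0xE2 = 11100010 → 3-byte char (#9). Advance 3.
Byte at offset 30: 0xDF = 11011111 → 2-byte char (#10). Advance 2.
Reached end at offset 32 after 10 code points.

10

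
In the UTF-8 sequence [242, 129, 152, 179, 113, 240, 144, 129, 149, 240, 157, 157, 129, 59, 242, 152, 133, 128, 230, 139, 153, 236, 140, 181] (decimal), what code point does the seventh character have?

U+62D9

Offset 0: leading byte 0xF2 = 11110010 → 4-byte char #1 = F2 81 98 B3.
Offset 4: leading byte 0x71 = 01110001 → 1-byte char #2 = 71.
Offset 5: leading byte 0xF0 = 11110000 → 4-byte char #3 = F0 90 81 95.
Offset 9: leading byte 0xF0 = 11110000 → 4-byte char #4 = F0 9D 9D 81.
Offset 13: leading byte 0x3B = 00111011 → 1-byte char #5 = 3B.
Offset 14: leading byte 0xF2 = 11110010 → 4-byte char #6 = F2 98 85 80.
Offset 18: leading byte 0xE6 = 11100110 → 3-byte char #7 = E6 8B 99.
Leading byte 0xE6 = 11100110 matches 1110xxxx → 3-byte sequence.
Byte 1: 0xE6 = 11100110, payload 0110 (4 bits).
Byte 2: 0x8B = 10001011 (10xxxxxx ✓), payload 001011.
Byte 3: 0x99 = 10011001 (10xxxxxx ✓), payload 011001.
Concatenate: 0110001011011001 = 0x62D9 (16 bits → U+62D9).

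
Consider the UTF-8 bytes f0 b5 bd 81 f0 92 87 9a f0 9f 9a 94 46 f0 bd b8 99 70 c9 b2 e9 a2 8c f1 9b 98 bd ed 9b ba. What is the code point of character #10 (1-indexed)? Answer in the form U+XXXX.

Offset 0: leading byte 0xF0 = 11110000 → 4-byte char #1 = F0 B5 BD 81.
Offset 4: leading byte 0xF0 = 11110000 → 4-byte char #2 = F0 92 87 9A.
Offset 8: leading byte 0xF0 = 11110000 → 4-byte char #3 = F0 9F 9A 94.
Offset 12: leading byte 0x46 = 01000110 → 1-byte char #4 = 46.
Offset 13: leading byte 0xF0 = 11110000 → 4-byte char #5 = F0 BD B8 99.
Offset 17: leading byte 0x70 = 01110000 → 1-byte char #6 = 70.
Offset 18: leading byte 0xC9 = 11001001 → 2-byte char #7 = C9 B2.
Offset 20: leading byte 0xE9 = 11101001 → 3-byte char #8 = E9 A2 8C.
Offset 23: leading byte 0xF1 = 11110001 → 4-byte char #9 = F1 9B 98 BD.
Offset 27: leading byte 0xED = 11101101 → 3-byte char #10 = ED 9B BA.
Leading byte 0xED = 11101101 matches 1110xxxx → 3-byte sequence.
Byte 1: 0xED = 11101101, payload 1101 (4 bits).
Byte 2: 0x9B = 10011011 (10xxxxxx ✓), payload 011011.
Byte 3: 0xBA = 10111010 (10xxxxxx ✓), payload 111010.
Concatenate: 1101011011111010 = 0xD6FA (16 bits → U+D6FA).

U+D6FA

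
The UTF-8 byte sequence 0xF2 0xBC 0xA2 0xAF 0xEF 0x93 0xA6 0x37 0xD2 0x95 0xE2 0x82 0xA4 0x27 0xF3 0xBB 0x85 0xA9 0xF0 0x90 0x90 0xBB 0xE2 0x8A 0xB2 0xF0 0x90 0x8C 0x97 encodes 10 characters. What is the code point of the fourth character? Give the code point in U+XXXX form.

U+0495

Offset 0: leading byte 0xF2 = 11110010 → 4-byte char #1 = F2 BC A2 AF.
Offset 4: leading byte 0xEF = 11101111 → 3-byte char #2 = EF 93 A6.
Offset 7: leading byte 0x37 = 00110111 → 1-byte char #3 = 37.
Offset 8: leading byte 0xD2 = 11010010 → 2-byte char #4 = D2 95.
Leading byte 0xD2 = 11010010 matches 110xxxxx → 2-byte sequence.
Byte 1: 0xD2 = 11010010, payload 10010 (5 bits).
Byte 2: 0x95 = 10010101 (10xxxxxx ✓), payload 010101.
Concatenate: 10010010101 = 0x495 (11 bits → U+0495).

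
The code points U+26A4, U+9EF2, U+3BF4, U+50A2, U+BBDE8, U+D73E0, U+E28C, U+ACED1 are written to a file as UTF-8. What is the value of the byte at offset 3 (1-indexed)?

0xA4

1-indexed offset 3 is 0-indexed offset 2.
U+26A4 → 3-byte form E2 9A A4 at offsets 0–2.
Offset 2 falls in char 1's range; it's byte 3 of E2 9A A4 = 0xA4.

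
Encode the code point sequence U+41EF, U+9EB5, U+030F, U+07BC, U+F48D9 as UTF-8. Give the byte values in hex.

U+41EF: 3-byte form → E4 87 AF.
U+9EB5: 3-byte form → E9 BA B5.
U+030F: 2-byte form → CC 8F.
U+07BC: 2-byte form → DE BC.
U+F48D9: 4-byte form → F3 B4 A3 99.
Concatenated (14 bytes): E4 87 AF E9 BA B5 CC 8F DE BC F3 B4 A3 99.

E4 87 AF E9 BA B5 CC 8F DE BC F3 B4 A3 99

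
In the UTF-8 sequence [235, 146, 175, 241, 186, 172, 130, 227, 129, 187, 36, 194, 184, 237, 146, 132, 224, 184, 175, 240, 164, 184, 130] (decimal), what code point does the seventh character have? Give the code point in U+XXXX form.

U+0E2F

Offset 0: leading byte 0xEB = 11101011 → 3-byte char #1 = EB 92 AF.
Offset 3: leading byte 0xF1 = 11110001 → 4-byte char #2 = F1 BA AC 82.
Offset 7: leading byte 0xE3 = 11100011 → 3-byte char #3 = E3 81 BB.
Offset 10: leading byte 0x24 = 00100100 → 1-byte char #4 = 24.
Offset 11: leading byte 0xC2 = 11000010 → 2-byte char #5 = C2 B8.
Offset 13: leading byte 0xED = 11101101 → 3-byte char #6 = ED 92 84.
Offset 16: leading byte 0xE0 = 11100000 → 3-byte char #7 = E0 B8 AF.
Leading byte 0xE0 = 11100000 matches 1110xxxx → 3-byte sequence.
Byte 1: 0xE0 = 11100000, payload 0000 (4 bits).
Byte 2: 0xB8 = 10111000 (10xxxxxx ✓), payload 111000.
Byte 3: 0xAF = 10101111 (10xxxxxx ✓), payload 101111.
Concatenate: 0000111000101111 = 0xE2F (16 bits → U+0E2F).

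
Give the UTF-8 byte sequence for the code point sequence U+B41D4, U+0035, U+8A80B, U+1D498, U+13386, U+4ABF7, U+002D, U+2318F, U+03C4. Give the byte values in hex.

U+B41D4: 4-byte form → F2 B4 87 94.
U+0035: 1-byte form → 35.
U+8A80B: 4-byte form → F2 8A A0 8B.
U+1D498: 4-byte form → F0 9D 92 98.
U+13386: 4-byte form → F0 93 8E 86.
U+4ABF7: 4-byte form → F1 8A AF B7.
U+002D: 1-byte form → 2D.
U+2318F: 4-byte form → F0 A3 86 8F.
U+03C4: 2-byte form → CF 84.
Concatenated (28 bytes): F2 B4 87 94 35 F2 8A A0 8B F0 9D 92 98 F0 93 8E 86 F1 8A AF B7 2D F0 A3 86 8F CF 84.

F2 B4 87 94 35 F2 8A A0 8B F0 9D 92 98 F0 93 8E 86 F1 8A AF B7 2D F0 A3 86 8F CF 84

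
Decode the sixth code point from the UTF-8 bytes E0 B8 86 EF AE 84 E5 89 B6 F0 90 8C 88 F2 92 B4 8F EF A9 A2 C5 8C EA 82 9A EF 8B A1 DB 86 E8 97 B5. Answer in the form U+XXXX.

Offset 0: leading byte 0xE0 = 11100000 → 3-byte char #1 = E0 B8 86.
Offset 3: leading byte 0xEF = 11101111 → 3-byte char #2 = EF AE 84.
Offset 6: leading byte 0xE5 = 11100101 → 3-byte char #3 = E5 89 B6.
Offset 9: leading byte 0xF0 = 11110000 → 4-byte char #4 = F0 90 8C 88.
Offset 13: leading byte 0xF2 = 11110010 → 4-byte char #5 = F2 92 B4 8F.
Offset 17: leading byte 0xEF = 11101111 → 3-byte char #6 = EF A9 A2.
Leading byte 0xEF = 11101111 matches 1110xxxx → 3-byte sequence.
Byte 1: 0xEF = 11101111, payload 1111 (4 bits).
Byte 2: 0xA9 = 10101001 (10xxxxxx ✓), payload 101001.
Byte 3: 0xA2 = 10100010 (10xxxxxx ✓), payload 100010.
Concatenate: 1111101001100010 = 0xFA62 (16 bits → U+FA62).

U+FA62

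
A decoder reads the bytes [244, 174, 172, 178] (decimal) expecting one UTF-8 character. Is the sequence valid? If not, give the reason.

Leading byte 0xF4 = 11110100 → 4-byte form.
Payload = 0x12EB32, which exceeds U+10FFFF, the maximum Unicode code point. (Leading bytes F5–FF, or F4 followed by ≥ 0x90, are invalid.)

invalid (encodes a value above U+10FFFF)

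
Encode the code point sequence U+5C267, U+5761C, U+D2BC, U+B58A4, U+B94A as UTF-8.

F1 9C 89 A7 F1 97 98 9C ED 8A BC F2 B5 A2 A4 EB A5 8A

U+5C267: 4-byte form → F1 9C 89 A7.
U+5761C: 4-byte form → F1 97 98 9C.
U+D2BC: 3-byte form → ED 8A BC.
U+B58A4: 4-byte form → F2 B5 A2 A4.
U+B94A: 3-byte form → EB A5 8A.
Concatenated (18 bytes): F1 9C 89 A7 F1 97 98 9C ED 8A BC F2 B5 A2 A4 EB A5 8A.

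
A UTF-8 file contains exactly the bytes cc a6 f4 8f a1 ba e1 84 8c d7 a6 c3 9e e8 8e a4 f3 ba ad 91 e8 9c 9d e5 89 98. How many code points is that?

9

Byte at offset 0: 0xCC = 11001100 → 2-byte char (#1). Advance 2.
Byte at offset 2: 0xF4 = 11110100 → 4-byte char (#2). Advance 4.
Byte at offset 6: 0xE1 = 11100001 → 3-byte char (#3). Advance 3.
Byte at offset 9: 0xD7 = 11010111 → 2-byte char (#4). Advance 2.
Byte at offset 11: 0xC3 = 11000011 → 2-byte char (#5). Advance 2.
Byte at offset 13: 0xE8 = 11101000 → 3-byte char (#6). Advance 3.
Byte at offset 16: 0xF3 = 11110011 → 4-byte char (#7). Advance 4.
Byte at offset 20: 0xE8 = 11101000 → 3-byte char (#8). Advance 3.
Byte at offset 23: 0xE5 = 11100101 → 3-byte char (#9). Advance 3.
Reached end at offset 26 after 9 code points.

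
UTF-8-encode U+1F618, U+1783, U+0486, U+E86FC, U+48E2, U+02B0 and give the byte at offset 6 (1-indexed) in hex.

1-indexed offset 6 is 0-indexed offset 5.
U+1F618 → 4-byte form F0 9F 98 98 at offsets 0–3.
U+1783 → 3-byte form E1 9E 83 at offsets 4–6.
Offset 5 falls in char 2's range; it's byte 2 of E1 9E 83 = 0x9E.

0x9E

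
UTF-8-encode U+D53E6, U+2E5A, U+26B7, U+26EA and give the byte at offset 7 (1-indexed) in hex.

0x9A

1-indexed offset 7 is 0-indexed offset 6.
U+D53E6 → 4-byte form F3 95 8F A6 at offsets 0–3.
U+2E5A → 3-byte form E2 B9 9A at offsets 4–6.
Offset 6 falls in char 2's range; it's byte 3 of E2 B9 9A = 0x9A.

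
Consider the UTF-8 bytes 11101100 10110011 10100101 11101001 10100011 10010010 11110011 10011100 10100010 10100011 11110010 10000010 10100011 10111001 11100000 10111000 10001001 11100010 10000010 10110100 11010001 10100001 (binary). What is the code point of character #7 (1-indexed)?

Offset 0: leading byte 0xEC = 11101100 → 3-byte char #1 = EC B3 A5.
Offset 3: leading byte 0xE9 = 11101001 → 3-byte char #2 = E9 A3 92.
Offset 6: leading byte 0xF3 = 11110011 → 4-byte char #3 = F3 9C A2 A3.
Offset 10: leading byte 0xF2 = 11110010 → 4-byte char #4 = F2 82 A3 B9.
Offset 14: leading byte 0xE0 = 11100000 → 3-byte char #5 = E0 B8 89.
Offset 17: leading byte 0xE2 = 11100010 → 3-byte char #6 = E2 82 B4.
Offset 20: leading byte 0xD1 = 11010001 → 2-byte char #7 = D1 A1.
Leading byte 0xD1 = 11010001 matches 110xxxxx → 2-byte sequence.
Byte 1: 0xD1 = 11010001, payload 10001 (5 bits).
Byte 2: 0xA1 = 10100001 (10xxxxxx ✓), payload 100001.
Concatenate: 10001100001 = 0x461 (11 bits → U+0461).

U+0461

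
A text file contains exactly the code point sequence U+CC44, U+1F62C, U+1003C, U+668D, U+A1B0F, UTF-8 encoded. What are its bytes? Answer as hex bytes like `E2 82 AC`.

U+CC44: 3-byte form → EC B1 84.
U+1F62C: 4-byte form → F0 9F 98 AC.
U+1003C: 4-byte form → F0 90 80 BC.
U+668D: 3-byte form → E6 9A 8D.
U+A1B0F: 4-byte form → F2 A1 AC 8F.
Concatenated (18 bytes): EC B1 84 F0 9F 98 AC F0 90 80 BC E6 9A 8D F2 A1 AC 8F.

EC B1 84 F0 9F 98 AC F0 90 80 BC E6 9A 8D F2 A1 AC 8F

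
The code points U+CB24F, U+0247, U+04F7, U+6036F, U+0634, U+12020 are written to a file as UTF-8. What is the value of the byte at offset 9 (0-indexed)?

U+CB24F → 4-byte form F3 8B 89 8F at offsets 0–3.
U+0247 → 2-byte form C9 87 at offsets 4–5.
U+04F7 → 2-byte form D3 B7 at offsets 6–7.
U+6036F → 4-byte form F1 A0 8D AF at offsets 8–11.
Offset 9 falls in char 4's range; it's byte 2 of F1 A0 8D AF = 0xA0.

0xA0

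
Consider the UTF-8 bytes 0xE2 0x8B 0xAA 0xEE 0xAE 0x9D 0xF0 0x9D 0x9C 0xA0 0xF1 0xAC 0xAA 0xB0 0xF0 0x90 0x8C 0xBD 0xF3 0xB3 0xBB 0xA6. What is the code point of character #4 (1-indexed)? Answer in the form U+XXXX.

U+6CAB0

Offset 0: leading byte 0xE2 = 11100010 → 3-byte char #1 = E2 8B AA.
Offset 3: leading byte 0xEE = 11101110 → 3-byte char #2 = EE AE 9D.
Offset 6: leading byte 0xF0 = 11110000 → 4-byte char #3 = F0 9D 9C A0.
Offset 10: leading byte 0xF1 = 11110001 → 4-byte char #4 = F1 AC AA B0.
Leading byte 0xF1 = 11110001 matches 11110xxx → 4-byte sequence.
Byte 1: 0xF1 = 11110001, payload 001 (3 bits).
Byte 2: 0xAC = 10101100 (10xxxxxx ✓), payload 101100.
Byte 3: 0xAA = 10101010 (10xxxxxx ✓), payload 101010.
Byte 4: 0xB0 = 10110000 (10xxxxxx ✓), payload 110000.
Concatenate: 001101100101010110000 = 0x6CAB0 (21 bits → U+6CAB0).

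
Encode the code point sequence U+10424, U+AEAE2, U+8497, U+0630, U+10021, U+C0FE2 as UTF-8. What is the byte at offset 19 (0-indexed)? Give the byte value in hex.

U+10424 → 4-byte form F0 90 90 A4 at offsets 0–3.
U+AEAE2 → 4-byte form F2 AE AB A2 at offsets 4–7.
U+8497 → 3-byte form E8 92 97 at offsets 8–10.
U+0630 → 2-byte form D8 B0 at offsets 11–12.
U+10021 → 4-byte form F0 90 80 A1 at offsets 13–16.
U+C0FE2 → 4-byte form F3 80 BF A2 at offsets 17–20.
Offset 19 falls in char 6's range; it's byte 3 of F3 80 BF A2 = 0xBF.

0xBF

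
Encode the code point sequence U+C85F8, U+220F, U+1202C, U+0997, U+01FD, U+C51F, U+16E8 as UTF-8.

F3 88 97 B8 E2 88 8F F0 92 80 AC E0 A6 97 C7 BD EC 94 9F E1 9B A8

U+C85F8: 4-byte form → F3 88 97 B8.
U+220F: 3-byte form → E2 88 8F.
U+1202C: 4-byte form → F0 92 80 AC.
U+0997: 3-byte form → E0 A6 97.
U+01FD: 2-byte form → C7 BD.
U+C51F: 3-byte form → EC 94 9F.
U+16E8: 3-byte form → E1 9B A8.
Concatenated (22 bytes): F3 88 97 B8 E2 88 8F F0 92 80 AC E0 A6 97 C7 BD EC 94 9F E1 9B A8.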